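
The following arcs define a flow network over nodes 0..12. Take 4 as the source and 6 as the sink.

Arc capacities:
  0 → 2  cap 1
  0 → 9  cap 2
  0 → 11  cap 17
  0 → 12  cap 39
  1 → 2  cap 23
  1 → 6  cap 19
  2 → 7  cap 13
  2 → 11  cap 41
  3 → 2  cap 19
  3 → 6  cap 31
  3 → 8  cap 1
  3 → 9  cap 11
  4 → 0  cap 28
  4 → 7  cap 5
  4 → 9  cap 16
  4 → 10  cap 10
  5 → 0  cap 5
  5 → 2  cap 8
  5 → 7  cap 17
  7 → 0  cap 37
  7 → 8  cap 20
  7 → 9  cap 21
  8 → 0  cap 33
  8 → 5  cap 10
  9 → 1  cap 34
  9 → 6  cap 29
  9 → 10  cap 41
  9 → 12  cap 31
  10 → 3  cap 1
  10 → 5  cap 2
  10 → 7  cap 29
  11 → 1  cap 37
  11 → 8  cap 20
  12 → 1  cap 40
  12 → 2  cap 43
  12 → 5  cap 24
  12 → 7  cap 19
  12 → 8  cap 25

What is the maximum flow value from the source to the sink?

augment #1: 4→9→6 bottleneck 16, total now 16
augment #2: 4→0→9→6 bottleneck 2, total now 18
augment #3: 4→7→9→6 bottleneck 5, total now 23
augment #4: 4→10→3→6 bottleneck 1, total now 24
augment #5: 4→0→11→1→6 bottleneck 17, total now 41
augment #6: 4→0→12→1→6 bottleneck 2, total now 43
augment #7: 4→10→7→9→6 bottleneck 6, total now 49

Maximum flow value: 49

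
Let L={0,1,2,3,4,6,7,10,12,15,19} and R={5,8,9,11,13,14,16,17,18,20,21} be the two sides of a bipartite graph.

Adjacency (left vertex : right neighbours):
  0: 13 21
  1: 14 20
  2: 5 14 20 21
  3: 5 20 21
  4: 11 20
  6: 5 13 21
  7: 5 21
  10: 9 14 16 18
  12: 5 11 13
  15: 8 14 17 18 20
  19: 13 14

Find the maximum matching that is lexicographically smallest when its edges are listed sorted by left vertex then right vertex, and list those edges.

Lex-smallest maximum matching: {(0,13), (1,14), (2,5), (3,20), (4,11), (6,21), (10,9), (15,8)}

|M| = 8 (so the lex-smallest maximum matching has 8 edges)
process left vertices in ascending order; for each, take the smallest-labelled available neighbour that still permits 8 edges overall, or leave it unmatched if none does
lex-smallest matching: {0-13, 1-14, 2-5, 3-20, 4-11, 6-21, 10-9, 15-8}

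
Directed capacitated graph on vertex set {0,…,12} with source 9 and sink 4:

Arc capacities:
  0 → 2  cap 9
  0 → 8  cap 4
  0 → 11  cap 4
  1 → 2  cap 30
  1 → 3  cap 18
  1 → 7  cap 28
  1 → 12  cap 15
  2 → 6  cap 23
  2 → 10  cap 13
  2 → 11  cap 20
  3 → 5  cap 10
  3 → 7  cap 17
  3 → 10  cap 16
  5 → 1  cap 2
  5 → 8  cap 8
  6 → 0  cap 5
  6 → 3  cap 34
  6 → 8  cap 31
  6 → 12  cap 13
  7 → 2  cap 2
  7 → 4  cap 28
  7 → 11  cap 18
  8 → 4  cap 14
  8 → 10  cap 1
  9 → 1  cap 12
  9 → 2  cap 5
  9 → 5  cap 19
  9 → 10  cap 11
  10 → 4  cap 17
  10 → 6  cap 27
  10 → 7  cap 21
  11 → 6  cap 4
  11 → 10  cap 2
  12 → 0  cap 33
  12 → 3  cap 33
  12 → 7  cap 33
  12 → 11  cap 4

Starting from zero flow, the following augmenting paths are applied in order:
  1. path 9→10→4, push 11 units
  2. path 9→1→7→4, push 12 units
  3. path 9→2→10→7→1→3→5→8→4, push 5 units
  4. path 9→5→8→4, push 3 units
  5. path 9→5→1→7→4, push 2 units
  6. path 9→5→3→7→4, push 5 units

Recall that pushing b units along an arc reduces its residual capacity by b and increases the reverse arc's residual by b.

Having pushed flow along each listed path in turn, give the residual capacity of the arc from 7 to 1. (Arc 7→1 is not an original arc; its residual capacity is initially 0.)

Residual capacity of (7,1): 9

after path 1 (9→10→4, push 11): res(7,1)=0
after path 2 (9→1→7→4, push 12): res(7,1)=12
after path 3 (9→2→10→7→1→3→5→8→4, push 5): res(7,1)=7
after path 4 (9→5→8→4, push 3): res(7,1)=7
after path 5 (9→5→1→7→4, push 2): res(7,1)=9
after path 6 (9→5→3→7→4, push 5): res(7,1)=9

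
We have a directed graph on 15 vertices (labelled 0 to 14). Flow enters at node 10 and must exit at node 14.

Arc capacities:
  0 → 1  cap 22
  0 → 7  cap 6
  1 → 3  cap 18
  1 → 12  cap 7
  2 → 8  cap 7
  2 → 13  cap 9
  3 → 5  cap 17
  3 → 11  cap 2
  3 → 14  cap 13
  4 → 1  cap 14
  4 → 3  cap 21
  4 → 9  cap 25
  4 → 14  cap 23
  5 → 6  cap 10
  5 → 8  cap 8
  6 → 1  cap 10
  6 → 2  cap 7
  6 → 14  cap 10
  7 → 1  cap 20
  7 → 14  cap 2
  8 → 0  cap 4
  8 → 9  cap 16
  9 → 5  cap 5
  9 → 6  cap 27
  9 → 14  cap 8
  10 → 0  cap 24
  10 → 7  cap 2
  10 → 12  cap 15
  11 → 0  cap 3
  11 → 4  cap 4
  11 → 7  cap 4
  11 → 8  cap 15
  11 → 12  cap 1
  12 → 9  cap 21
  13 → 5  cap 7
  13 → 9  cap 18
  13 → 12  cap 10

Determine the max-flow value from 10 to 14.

Maximum flow value: 35

augment #1: 10→7→14 bottleneck 2, total now 2
augment #2: 10→12→9→14 bottleneck 8, total now 10
augment #3: 10→0→1→3→14 bottleneck 13, total now 23
augment #4: 10→12→9→6→14 bottleneck 7, total now 30
augment #5: 10→0→1→3→5→6→14 bottleneck 3, total now 33
augment #6: 10→0→1→3→11→4→14 bottleneck 2, total now 35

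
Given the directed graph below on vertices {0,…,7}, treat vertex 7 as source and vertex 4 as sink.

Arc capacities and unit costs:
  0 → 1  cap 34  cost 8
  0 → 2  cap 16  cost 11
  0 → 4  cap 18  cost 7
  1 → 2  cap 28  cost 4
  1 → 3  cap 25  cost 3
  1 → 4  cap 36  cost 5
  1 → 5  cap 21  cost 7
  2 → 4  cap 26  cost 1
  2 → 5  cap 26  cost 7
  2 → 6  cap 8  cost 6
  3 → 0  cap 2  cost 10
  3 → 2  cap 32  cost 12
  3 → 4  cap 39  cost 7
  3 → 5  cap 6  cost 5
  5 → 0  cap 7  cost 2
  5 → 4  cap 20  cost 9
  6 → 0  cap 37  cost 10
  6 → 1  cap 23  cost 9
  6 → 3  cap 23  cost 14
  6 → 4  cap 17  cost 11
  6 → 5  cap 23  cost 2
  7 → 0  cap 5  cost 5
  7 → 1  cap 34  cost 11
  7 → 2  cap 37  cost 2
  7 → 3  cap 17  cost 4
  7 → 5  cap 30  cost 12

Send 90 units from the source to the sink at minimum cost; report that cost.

Minimum cost for 90 units: 1013

shortest-cost path #1: 7→2→4 push 26 @ unit cost 3 (adds 78)
shortest-cost path #2: 7→3→4 push 17 @ unit cost 11 (adds 187)
shortest-cost path #3: 7→0→4 push 5 @ unit cost 12 (adds 60)
shortest-cost path #4: 7→1→4 push 34 @ unit cost 16 (adds 544)
shortest-cost path #5: 7→2→5→4 push 8 @ unit cost 18 (adds 144)
total cost = 1013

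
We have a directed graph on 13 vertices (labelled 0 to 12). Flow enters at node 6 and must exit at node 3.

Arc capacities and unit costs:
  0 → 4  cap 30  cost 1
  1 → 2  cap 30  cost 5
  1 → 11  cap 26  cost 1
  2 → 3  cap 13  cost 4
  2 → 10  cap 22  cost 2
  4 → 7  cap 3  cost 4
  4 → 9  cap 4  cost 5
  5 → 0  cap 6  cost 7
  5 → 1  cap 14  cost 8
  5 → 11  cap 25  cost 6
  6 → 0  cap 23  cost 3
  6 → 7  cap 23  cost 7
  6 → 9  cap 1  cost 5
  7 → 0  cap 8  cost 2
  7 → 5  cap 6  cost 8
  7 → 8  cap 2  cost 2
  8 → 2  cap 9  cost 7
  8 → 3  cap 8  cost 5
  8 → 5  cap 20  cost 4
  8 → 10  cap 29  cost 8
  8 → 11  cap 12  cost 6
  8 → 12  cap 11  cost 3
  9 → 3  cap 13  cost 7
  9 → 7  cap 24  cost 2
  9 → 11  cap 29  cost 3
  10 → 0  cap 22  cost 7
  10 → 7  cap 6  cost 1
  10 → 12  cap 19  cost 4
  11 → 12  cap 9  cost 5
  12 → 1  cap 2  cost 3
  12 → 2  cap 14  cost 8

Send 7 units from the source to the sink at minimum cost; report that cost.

Minimum cost for 7 units: 104

shortest-cost path #1: 6→9→3 push 1 @ unit cost 12 (adds 12)
shortest-cost path #2: 6→7→8→3 push 2 @ unit cost 14 (adds 28)
shortest-cost path #3: 6→0→4→9→3 push 4 @ unit cost 16 (adds 64)
total cost = 104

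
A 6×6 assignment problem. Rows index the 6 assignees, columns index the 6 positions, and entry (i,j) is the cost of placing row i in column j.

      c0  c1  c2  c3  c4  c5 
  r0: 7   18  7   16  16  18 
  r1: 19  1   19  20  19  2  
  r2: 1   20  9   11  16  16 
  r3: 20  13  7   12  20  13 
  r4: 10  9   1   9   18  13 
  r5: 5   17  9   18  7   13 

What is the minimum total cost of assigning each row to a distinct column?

one of 2 optimal assignments: row0→col2 (cost 7), row1→col1 (cost 1), row2→col0 (cost 1), row3→col5 (cost 13), row4→col3 (cost 9), row5→col4 (cost 7)
total = 7 + 1 + 1 + 13 + 9 + 7 = 38

Minimum assignment cost: 38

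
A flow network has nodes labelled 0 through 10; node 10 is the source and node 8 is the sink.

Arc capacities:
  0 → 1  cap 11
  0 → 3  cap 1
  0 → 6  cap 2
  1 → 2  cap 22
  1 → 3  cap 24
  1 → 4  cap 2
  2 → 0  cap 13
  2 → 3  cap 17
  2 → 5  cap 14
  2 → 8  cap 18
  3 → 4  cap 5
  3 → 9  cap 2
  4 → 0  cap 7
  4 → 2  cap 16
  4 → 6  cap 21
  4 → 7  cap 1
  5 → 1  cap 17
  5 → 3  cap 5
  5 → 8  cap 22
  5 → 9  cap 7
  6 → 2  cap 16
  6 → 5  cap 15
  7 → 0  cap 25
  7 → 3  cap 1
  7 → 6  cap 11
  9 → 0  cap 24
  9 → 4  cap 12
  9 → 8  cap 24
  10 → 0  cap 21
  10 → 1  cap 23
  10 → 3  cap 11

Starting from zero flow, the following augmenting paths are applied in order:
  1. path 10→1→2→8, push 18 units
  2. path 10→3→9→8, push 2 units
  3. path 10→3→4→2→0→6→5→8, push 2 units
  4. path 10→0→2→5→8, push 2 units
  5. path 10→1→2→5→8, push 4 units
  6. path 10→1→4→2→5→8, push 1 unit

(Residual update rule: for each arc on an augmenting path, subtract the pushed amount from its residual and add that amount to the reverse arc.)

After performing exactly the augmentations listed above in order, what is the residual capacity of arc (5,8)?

after path 1 (10→1→2→8, push 18): res(5,8)=22
after path 2 (10→3→9→8, push 2): res(5,8)=22
after path 3 (10→3→4→2→0→6→5→8, push 2): res(5,8)=20
after path 4 (10→0→2→5→8, push 2): res(5,8)=18
after path 5 (10→1→2→5→8, push 4): res(5,8)=14
after path 6 (10→1→4→2→5→8, push 1): res(5,8)=13

Residual capacity of (5,8): 13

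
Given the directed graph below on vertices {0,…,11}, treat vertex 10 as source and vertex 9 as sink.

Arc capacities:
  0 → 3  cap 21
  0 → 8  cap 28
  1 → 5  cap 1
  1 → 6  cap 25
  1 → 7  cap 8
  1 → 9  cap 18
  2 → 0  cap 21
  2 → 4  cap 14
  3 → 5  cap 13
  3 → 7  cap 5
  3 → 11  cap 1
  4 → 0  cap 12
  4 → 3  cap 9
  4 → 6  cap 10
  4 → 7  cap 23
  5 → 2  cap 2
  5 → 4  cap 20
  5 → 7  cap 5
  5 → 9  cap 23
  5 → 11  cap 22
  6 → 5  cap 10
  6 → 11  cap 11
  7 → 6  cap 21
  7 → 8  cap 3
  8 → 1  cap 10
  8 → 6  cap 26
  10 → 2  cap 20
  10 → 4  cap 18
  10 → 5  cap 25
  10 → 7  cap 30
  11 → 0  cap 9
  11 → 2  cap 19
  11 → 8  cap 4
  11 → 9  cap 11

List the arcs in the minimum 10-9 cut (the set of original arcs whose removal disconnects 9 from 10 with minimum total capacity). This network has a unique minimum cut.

augment #1: 10→5→9 push 23
augment #2: 10→5→11→9 push 2
augment #3: 10→4→3→11→9 push 1
augment #4: 10→4→6→11→9 push 8
augment #5: 10→7→8→1→9 push 3
augment #6: 10→2→0→8→1→9 push 7
max flow = 44; residual-reachable set from 10 gives S-side
cut edges (S→T): {(5,9), (8,1), (11,9)} total cap 44

Min-cut arcs: {(5,9), (8,1), (11,9)} (total capacity 44)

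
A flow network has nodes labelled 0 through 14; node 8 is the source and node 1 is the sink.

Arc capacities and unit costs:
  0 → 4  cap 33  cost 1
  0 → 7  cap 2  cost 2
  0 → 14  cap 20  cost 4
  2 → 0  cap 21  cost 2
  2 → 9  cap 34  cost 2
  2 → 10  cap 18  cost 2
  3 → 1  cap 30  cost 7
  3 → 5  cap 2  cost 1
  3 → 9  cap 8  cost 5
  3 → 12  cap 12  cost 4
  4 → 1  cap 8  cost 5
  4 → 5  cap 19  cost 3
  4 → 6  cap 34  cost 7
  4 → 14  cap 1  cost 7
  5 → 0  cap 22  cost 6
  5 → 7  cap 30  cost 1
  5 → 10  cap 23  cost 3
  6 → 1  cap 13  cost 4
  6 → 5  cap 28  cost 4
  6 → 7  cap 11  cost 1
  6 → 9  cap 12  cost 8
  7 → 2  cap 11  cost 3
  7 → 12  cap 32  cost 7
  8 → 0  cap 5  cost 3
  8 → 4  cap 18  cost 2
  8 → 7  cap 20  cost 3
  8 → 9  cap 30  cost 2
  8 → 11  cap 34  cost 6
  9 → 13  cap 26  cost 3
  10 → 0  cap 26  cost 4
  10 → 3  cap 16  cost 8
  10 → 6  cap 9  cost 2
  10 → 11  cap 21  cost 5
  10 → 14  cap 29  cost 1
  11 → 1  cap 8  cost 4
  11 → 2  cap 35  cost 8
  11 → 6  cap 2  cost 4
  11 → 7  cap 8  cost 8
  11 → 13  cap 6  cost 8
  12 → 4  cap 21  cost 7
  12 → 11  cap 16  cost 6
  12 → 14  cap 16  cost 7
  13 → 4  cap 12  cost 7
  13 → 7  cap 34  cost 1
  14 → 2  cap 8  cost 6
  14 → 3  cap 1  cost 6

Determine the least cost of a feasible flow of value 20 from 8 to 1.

Minimum cost for 20 units: 188

shortest-cost path #1: 8→4→1 push 8 @ unit cost 7 (adds 56)
shortest-cost path #2: 8→11→1 push 8 @ unit cost 10 (adds 80)
shortest-cost path #3: 8→4→6→1 push 4 @ unit cost 13 (adds 52)
total cost = 188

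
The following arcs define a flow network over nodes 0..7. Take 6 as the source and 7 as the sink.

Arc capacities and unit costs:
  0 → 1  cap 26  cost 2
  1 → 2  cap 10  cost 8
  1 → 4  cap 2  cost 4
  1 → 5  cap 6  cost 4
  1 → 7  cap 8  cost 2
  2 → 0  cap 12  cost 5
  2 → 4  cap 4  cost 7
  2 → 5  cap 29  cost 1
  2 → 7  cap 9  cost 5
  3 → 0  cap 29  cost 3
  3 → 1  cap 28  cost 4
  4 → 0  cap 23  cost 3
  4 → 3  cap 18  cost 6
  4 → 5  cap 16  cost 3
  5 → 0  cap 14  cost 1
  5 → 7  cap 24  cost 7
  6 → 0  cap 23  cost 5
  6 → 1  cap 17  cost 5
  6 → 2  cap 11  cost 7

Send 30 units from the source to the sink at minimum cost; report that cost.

shortest-cost path #1: 6→1→7 push 8 @ unit cost 7 (adds 56)
shortest-cost path #2: 6→2→7 push 9 @ unit cost 12 (adds 108)
shortest-cost path #3: 6→2→5→7 push 2 @ unit cost 15 (adds 30)
shortest-cost path #4: 6→1→5→7 push 6 @ unit cost 16 (adds 96)
shortest-cost path #5: 6→1→4→5→7 push 2 @ unit cost 19 (adds 38)
shortest-cost path #6: 6→1→2→5→7 push 1 @ unit cost 21 (adds 21)
shortest-cost path #7: 6→0→1→2→5→7 push 2 @ unit cost 23 (adds 46)
total cost = 395

Minimum cost for 30 units: 395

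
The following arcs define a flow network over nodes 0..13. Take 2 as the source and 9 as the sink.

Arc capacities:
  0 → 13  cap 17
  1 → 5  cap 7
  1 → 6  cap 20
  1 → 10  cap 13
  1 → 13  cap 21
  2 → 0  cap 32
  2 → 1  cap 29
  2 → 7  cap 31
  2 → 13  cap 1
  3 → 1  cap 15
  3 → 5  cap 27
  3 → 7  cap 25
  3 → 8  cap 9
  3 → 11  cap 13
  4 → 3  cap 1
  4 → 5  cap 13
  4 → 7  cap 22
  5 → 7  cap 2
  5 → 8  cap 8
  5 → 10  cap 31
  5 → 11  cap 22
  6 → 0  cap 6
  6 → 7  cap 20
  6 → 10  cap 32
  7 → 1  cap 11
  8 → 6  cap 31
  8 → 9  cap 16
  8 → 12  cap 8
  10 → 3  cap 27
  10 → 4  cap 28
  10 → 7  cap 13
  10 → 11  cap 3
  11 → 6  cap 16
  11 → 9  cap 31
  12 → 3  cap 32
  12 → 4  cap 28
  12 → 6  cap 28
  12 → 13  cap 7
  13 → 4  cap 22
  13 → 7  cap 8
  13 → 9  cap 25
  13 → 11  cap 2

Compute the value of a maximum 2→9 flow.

Maximum flow value: 58

augment #1: 2→13→9 bottleneck 1, total now 1
augment #2: 2→0→13→9 bottleneck 17, total now 18
augment #3: 2→1→13→9 bottleneck 7, total now 25
augment #4: 2→1→5→8→9 bottleneck 7, total now 32
augment #5: 2→1→10→11→9 bottleneck 3, total now 35
augment #6: 2→1→13→11→9 bottleneck 2, total now 37
augment #7: 2→1→10→3→8→9 bottleneck 9, total now 46
augment #8: 2→1→10→3→11→9 bottleneck 1, total now 47
augment #9: 2→7→1→6→10→3→11→9 bottleneck 11, total now 58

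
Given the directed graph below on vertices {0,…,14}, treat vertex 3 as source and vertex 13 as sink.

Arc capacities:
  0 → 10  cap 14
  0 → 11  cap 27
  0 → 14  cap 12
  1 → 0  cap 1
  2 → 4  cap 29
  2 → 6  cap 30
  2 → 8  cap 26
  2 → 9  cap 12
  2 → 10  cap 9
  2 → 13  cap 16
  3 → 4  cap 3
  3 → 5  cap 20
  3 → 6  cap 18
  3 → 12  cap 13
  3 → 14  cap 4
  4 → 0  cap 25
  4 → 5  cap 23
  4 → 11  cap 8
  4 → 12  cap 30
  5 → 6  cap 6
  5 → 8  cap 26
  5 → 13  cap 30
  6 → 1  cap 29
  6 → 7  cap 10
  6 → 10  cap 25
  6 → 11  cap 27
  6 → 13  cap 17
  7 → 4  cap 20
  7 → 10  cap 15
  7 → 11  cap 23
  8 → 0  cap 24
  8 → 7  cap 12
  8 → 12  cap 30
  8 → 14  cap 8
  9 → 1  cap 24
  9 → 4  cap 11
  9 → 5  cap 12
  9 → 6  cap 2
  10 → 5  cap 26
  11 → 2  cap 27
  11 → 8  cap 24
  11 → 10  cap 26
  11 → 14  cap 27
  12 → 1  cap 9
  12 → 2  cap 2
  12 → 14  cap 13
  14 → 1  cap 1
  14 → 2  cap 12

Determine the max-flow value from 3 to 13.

Maximum flow value: 56

augment #1: 3→5→13 bottleneck 20, total now 20
augment #2: 3→6→13 bottleneck 17, total now 37
augment #3: 3→4→5→13 bottleneck 3, total now 40
augment #4: 3→12→2→13 bottleneck 2, total now 42
augment #5: 3→14→2→13 bottleneck 4, total now 46
augment #6: 3→6→10→5→13 bottleneck 1, total now 47
augment #7: 3→12→14→2→13 bottleneck 8, total now 55
augment #8: 3→12→1→0→10→5→13 bottleneck 1, total now 56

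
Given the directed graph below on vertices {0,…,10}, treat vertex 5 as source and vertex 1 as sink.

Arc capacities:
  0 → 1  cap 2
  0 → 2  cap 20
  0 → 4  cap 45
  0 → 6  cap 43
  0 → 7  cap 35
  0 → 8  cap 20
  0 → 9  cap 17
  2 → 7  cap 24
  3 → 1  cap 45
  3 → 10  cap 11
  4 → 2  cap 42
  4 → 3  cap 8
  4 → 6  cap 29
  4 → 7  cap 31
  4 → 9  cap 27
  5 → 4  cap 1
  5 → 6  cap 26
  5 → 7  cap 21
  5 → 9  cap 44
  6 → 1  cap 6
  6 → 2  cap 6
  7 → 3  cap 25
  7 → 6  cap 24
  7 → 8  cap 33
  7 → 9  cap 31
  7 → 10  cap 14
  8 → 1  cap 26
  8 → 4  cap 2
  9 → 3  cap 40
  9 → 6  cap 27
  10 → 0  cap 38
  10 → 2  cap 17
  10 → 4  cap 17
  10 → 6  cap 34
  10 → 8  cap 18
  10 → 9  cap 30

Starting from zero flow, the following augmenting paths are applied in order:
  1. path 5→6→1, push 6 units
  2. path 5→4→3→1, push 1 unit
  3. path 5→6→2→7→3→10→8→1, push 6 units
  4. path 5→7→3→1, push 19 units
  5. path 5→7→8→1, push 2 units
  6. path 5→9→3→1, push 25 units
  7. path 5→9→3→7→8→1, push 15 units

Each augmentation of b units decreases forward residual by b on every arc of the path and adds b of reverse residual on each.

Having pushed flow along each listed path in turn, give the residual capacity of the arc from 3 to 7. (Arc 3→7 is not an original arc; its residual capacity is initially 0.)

Residual capacity of (3,7): 10

after path 1 (5→6→1, push 6): res(3,7)=0
after path 2 (5→4→3→1, push 1): res(3,7)=0
after path 3 (5→6→2→7→3→10→8→1, push 6): res(3,7)=6
after path 4 (5→7→3→1, push 19): res(3,7)=25
after path 5 (5→7→8→1, push 2): res(3,7)=25
after path 6 (5→9→3→1, push 25): res(3,7)=25
after path 7 (5→9→3→7→8→1, push 15): res(3,7)=10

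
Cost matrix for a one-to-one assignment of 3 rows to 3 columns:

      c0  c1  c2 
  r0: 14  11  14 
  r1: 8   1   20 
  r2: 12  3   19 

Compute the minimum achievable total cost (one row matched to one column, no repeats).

Minimum assignment cost: 25

optimal assignment: row0→col2 (cost 14), row1→col0 (cost 8), row2→col1 (cost 3)
total = 14 + 8 + 3 = 25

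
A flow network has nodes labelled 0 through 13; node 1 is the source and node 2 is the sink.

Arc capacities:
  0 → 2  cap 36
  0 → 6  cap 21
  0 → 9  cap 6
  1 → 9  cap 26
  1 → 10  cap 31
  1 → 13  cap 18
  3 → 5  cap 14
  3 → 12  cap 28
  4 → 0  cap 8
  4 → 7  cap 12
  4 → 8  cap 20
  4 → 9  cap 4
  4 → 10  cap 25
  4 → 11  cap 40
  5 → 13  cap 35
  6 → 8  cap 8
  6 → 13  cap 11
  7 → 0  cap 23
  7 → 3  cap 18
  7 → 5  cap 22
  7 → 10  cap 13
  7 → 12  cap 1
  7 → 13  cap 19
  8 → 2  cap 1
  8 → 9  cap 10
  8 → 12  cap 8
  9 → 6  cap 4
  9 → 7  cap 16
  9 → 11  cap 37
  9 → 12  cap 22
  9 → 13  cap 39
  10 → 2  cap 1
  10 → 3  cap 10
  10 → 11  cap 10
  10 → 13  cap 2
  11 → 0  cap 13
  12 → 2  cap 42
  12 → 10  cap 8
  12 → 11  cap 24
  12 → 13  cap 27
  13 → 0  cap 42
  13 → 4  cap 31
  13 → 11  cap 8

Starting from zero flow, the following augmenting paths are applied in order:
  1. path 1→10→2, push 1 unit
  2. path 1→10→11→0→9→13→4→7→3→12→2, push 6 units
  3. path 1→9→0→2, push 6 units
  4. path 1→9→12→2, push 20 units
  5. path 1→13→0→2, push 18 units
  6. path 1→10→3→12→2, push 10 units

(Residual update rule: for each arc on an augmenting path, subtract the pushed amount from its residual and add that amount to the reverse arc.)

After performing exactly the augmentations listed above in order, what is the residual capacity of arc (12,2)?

after path 1 (1→10→2, push 1): res(12,2)=42
after path 2 (1→10→11→0→9→13→4→7→3→12→2, push 6): res(12,2)=36
after path 3 (1→9→0→2, push 6): res(12,2)=36
after path 4 (1→9→12→2, push 20): res(12,2)=16
after path 5 (1→13→0→2, push 18): res(12,2)=16
after path 6 (1→10→3→12→2, push 10): res(12,2)=6

Residual capacity of (12,2): 6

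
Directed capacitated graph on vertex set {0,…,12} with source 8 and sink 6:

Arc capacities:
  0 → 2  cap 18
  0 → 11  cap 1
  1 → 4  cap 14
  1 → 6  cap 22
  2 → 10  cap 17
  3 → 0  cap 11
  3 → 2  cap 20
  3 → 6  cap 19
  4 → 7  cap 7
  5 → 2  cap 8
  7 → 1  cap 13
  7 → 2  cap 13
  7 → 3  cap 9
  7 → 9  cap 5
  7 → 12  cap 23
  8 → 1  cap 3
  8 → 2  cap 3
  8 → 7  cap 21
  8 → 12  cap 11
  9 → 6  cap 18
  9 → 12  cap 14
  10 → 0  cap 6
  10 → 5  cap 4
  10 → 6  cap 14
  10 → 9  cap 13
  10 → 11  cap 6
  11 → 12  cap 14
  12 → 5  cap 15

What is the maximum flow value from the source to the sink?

augment #1: 8→1→6 bottleneck 3, total now 3
augment #2: 8→2→10→6 bottleneck 3, total now 6
augment #3: 8→7→1→6 bottleneck 13, total now 19
augment #4: 8→7→3→6 bottleneck 8, total now 27
augment #5: 8→12→5→2→10→6 bottleneck 8, total now 35

Maximum flow value: 35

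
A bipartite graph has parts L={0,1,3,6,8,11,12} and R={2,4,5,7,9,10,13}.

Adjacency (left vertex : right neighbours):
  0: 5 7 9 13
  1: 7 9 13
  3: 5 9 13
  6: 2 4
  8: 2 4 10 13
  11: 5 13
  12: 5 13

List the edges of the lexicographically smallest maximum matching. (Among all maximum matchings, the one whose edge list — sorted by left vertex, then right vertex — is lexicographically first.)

Lex-smallest maximum matching: {(0,5), (1,7), (3,9), (6,2), (8,4), (11,13)}

|M| = 6 (so the lex-smallest maximum matching has 6 edges)
process left vertices in ascending order; for each, take the smallest-labelled available neighbour that still permits 6 edges overall, or leave it unmatched if none does
lex-smallest matching: {0-5, 1-7, 3-9, 6-2, 8-4, 11-13}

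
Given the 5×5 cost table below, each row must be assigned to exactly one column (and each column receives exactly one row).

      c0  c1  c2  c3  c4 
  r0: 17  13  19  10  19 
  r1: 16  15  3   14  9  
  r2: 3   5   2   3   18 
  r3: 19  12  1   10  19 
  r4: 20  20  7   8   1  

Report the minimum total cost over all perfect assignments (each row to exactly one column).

Minimum assignment cost: 29

optimal assignment: row0→col3 (cost 10), row1→col2 (cost 3), row2→col0 (cost 3), row3→col1 (cost 12), row4→col4 (cost 1)
total = 10 + 3 + 3 + 12 + 1 = 29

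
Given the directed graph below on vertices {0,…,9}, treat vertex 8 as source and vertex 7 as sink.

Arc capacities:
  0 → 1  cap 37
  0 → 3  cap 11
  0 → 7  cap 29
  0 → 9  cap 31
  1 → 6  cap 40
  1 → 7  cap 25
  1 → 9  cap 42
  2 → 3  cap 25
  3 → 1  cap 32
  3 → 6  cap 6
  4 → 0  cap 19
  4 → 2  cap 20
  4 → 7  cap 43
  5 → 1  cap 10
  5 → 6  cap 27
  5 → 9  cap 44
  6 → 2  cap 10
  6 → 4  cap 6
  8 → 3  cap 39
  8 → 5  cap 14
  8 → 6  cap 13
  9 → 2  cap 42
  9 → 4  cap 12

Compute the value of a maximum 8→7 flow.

Maximum flow value: 43

augment #1: 8→3→1→7 bottleneck 25, total now 25
augment #2: 8→6→4→7 bottleneck 6, total now 31
augment #3: 8→5→9→4→7 bottleneck 12, total now 43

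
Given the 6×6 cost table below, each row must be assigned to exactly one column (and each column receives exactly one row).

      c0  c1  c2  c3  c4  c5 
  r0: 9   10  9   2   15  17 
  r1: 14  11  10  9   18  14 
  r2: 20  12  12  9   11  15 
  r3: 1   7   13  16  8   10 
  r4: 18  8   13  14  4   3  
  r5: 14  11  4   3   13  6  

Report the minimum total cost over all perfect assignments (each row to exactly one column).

Minimum assignment cost: 32

optimal assignment: row0→col3 (cost 2), row1→col1 (cost 11), row2→col4 (cost 11), row3→col0 (cost 1), row4→col5 (cost 3), row5→col2 (cost 4)
total = 2 + 11 + 11 + 1 + 3 + 4 = 32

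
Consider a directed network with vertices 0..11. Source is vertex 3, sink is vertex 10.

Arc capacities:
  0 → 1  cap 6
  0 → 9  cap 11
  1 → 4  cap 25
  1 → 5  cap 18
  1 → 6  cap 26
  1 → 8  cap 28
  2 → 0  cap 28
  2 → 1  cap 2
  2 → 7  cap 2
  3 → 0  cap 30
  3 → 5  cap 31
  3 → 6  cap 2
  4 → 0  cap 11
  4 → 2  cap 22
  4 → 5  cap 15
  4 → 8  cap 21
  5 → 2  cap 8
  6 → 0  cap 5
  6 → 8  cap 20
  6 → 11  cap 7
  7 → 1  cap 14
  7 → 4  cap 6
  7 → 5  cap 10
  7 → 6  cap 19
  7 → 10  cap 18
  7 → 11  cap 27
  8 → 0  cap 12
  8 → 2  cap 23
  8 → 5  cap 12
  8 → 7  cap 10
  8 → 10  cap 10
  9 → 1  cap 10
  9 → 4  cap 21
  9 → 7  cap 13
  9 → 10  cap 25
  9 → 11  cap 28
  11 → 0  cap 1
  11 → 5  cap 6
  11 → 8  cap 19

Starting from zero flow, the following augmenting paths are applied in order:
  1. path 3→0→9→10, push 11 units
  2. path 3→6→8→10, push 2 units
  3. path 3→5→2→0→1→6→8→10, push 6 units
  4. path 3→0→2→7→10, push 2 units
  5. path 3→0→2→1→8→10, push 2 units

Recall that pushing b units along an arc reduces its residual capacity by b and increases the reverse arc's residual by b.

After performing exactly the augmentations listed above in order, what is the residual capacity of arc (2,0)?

Residual capacity of (2,0): 26

after path 1 (3→0→9→10, push 11): res(2,0)=28
after path 2 (3→6→8→10, push 2): res(2,0)=28
after path 3 (3→5→2→0→1→6→8→10, push 6): res(2,0)=22
after path 4 (3→0→2→7→10, push 2): res(2,0)=24
after path 5 (3→0→2→1→8→10, push 2): res(2,0)=26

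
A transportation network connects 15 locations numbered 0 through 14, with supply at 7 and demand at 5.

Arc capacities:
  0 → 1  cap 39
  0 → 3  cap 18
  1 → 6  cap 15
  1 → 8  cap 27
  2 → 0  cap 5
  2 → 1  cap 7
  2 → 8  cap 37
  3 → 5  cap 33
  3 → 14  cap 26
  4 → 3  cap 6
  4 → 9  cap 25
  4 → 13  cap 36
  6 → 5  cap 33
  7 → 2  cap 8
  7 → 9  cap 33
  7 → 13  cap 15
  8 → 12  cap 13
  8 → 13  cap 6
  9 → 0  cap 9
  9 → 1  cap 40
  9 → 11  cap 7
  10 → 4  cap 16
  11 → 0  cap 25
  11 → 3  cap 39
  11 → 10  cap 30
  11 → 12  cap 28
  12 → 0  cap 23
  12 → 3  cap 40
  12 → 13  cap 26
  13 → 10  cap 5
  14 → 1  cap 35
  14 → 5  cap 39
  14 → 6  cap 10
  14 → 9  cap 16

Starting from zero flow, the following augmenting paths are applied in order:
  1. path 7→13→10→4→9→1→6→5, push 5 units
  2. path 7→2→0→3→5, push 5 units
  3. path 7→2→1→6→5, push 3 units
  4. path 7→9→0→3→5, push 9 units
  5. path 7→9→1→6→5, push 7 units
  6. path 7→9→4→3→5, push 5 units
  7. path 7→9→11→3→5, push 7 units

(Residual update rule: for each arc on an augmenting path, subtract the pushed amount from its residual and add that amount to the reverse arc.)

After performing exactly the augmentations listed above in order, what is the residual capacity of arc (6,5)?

after path 1 (7→13→10→4→9→1→6→5, push 5): res(6,5)=28
after path 2 (7→2→0→3→5, push 5): res(6,5)=28
after path 3 (7→2→1→6→5, push 3): res(6,5)=25
after path 4 (7→9→0→3→5, push 9): res(6,5)=25
after path 5 (7→9→1→6→5, push 7): res(6,5)=18
after path 6 (7→9→4→3→5, push 5): res(6,5)=18
after path 7 (7→9→11→3→5, push 7): res(6,5)=18

Residual capacity of (6,5): 18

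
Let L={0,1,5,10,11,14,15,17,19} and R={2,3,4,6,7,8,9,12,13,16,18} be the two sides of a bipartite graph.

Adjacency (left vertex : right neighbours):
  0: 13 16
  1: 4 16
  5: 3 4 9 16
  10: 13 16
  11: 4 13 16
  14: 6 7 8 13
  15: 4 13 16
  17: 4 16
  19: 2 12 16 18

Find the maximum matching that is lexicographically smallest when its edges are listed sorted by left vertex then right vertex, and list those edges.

|M| = 6 (so the lex-smallest maximum matching has 6 edges)
process left vertices in ascending order; for each, take the smallest-labelled available neighbour that still permits 6 edges overall, or leave it unmatched if none does
lex-smallest matching: {0-13, 1-4, 5-3, 10-16, 14-6, 19-2}

Lex-smallest maximum matching: {(0,13), (1,4), (5,3), (10,16), (14,6), (19,2)}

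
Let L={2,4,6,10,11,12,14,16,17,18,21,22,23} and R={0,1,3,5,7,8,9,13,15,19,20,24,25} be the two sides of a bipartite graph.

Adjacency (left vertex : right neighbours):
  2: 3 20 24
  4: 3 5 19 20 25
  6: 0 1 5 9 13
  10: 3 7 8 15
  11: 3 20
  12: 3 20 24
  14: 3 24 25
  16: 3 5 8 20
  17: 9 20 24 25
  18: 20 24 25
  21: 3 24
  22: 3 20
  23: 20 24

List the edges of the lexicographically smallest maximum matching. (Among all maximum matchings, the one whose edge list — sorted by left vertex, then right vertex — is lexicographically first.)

|M| = 9 (so the lex-smallest maximum matching has 9 edges)
process left vertices in ascending order; for each, take the smallest-labelled available neighbour that still permits 9 edges overall, or leave it unmatched if none does
lex-smallest matching: {2-3, 4-5, 6-0, 10-7, 11-20, 12-24, 14-25, 16-8, 17-9}

Lex-smallest maximum matching: {(2,3), (4,5), (6,0), (10,7), (11,20), (12,24), (14,25), (16,8), (17,9)}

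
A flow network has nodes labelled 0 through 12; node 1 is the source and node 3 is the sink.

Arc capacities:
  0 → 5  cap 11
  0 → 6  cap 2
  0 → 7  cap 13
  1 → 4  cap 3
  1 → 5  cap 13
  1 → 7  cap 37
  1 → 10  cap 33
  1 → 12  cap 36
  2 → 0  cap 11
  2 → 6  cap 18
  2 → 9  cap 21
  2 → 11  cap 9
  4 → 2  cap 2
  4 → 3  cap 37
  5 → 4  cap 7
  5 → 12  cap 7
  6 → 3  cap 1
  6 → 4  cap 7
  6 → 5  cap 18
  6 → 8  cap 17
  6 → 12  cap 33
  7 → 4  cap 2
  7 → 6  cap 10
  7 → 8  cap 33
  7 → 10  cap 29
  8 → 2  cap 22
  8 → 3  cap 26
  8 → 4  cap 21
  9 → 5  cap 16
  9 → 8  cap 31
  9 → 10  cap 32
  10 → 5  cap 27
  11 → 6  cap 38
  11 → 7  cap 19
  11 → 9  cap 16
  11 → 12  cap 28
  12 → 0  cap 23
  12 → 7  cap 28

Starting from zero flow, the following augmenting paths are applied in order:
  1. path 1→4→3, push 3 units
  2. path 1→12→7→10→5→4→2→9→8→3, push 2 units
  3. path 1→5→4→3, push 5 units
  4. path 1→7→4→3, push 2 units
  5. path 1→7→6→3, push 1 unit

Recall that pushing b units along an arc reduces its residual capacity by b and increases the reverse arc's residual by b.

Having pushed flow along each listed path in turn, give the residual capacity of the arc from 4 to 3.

Residual capacity of (4,3): 27

after path 1 (1→4→3, push 3): res(4,3)=34
after path 2 (1→12→7→10→5→4→2→9→8→3, push 2): res(4,3)=34
after path 3 (1→5→4→3, push 5): res(4,3)=29
after path 4 (1→7→4→3, push 2): res(4,3)=27
after path 5 (1→7→6→3, push 1): res(4,3)=27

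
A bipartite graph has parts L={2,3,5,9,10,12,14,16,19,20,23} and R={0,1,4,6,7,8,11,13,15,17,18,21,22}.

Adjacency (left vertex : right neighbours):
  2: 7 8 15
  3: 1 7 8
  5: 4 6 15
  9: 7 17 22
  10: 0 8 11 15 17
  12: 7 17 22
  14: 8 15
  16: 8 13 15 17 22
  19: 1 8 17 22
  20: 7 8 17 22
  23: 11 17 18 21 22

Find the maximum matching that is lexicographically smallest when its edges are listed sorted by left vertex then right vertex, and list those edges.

|M| = 10 (so the lex-smallest maximum matching has 10 edges)
process left vertices in ascending order; for each, take the smallest-labelled available neighbour that still permits 10 edges overall, or leave it unmatched if none does
lex-smallest matching: {2-7, 3-1, 5-4, 9-17, 10-0, 12-22, 14-15, 16-13, 19-8, 23-11}

Lex-smallest maximum matching: {(2,7), (3,1), (5,4), (9,17), (10,0), (12,22), (14,15), (16,13), (19,8), (23,11)}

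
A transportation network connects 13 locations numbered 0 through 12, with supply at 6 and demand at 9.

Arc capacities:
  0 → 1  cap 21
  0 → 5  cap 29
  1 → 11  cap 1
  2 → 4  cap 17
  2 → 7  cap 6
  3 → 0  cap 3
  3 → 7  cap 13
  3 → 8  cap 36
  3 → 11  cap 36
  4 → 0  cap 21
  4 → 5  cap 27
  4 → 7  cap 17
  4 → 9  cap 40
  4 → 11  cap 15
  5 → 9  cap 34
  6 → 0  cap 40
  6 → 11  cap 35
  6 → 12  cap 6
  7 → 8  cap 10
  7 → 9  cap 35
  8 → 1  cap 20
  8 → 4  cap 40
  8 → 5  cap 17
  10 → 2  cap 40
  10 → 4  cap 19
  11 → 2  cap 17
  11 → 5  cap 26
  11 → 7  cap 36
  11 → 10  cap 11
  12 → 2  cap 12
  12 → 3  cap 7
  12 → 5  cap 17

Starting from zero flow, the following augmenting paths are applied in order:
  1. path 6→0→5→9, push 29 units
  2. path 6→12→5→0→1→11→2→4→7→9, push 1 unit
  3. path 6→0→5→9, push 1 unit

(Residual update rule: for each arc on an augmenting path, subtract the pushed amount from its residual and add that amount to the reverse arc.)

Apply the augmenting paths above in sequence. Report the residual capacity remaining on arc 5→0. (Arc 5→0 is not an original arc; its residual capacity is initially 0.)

after path 1 (6→0→5→9, push 29): res(5,0)=29
after path 2 (6→12→5→0→1→11→2→4→7→9, push 1): res(5,0)=28
after path 3 (6→0→5→9, push 1): res(5,0)=29

Residual capacity of (5,0): 29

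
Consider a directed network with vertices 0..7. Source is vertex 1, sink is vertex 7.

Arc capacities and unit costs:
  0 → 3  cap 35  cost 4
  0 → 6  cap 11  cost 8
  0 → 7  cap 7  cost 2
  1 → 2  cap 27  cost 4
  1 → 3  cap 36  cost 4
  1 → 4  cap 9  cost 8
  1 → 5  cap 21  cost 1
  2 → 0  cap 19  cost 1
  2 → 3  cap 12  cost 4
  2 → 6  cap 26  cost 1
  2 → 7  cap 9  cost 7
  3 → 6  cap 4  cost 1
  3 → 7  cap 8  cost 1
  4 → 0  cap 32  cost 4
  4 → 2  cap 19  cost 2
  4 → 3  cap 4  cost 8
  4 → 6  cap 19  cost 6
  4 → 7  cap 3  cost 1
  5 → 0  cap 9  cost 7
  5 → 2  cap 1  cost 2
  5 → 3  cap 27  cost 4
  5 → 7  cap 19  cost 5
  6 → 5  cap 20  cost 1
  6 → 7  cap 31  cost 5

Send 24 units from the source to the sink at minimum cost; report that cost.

Minimum cost for 24 units: 136

shortest-cost path #1: 1→3→7 push 8 @ unit cost 5 (adds 40)
shortest-cost path #2: 1→5→7 push 16 @ unit cost 6 (adds 96)
total cost = 136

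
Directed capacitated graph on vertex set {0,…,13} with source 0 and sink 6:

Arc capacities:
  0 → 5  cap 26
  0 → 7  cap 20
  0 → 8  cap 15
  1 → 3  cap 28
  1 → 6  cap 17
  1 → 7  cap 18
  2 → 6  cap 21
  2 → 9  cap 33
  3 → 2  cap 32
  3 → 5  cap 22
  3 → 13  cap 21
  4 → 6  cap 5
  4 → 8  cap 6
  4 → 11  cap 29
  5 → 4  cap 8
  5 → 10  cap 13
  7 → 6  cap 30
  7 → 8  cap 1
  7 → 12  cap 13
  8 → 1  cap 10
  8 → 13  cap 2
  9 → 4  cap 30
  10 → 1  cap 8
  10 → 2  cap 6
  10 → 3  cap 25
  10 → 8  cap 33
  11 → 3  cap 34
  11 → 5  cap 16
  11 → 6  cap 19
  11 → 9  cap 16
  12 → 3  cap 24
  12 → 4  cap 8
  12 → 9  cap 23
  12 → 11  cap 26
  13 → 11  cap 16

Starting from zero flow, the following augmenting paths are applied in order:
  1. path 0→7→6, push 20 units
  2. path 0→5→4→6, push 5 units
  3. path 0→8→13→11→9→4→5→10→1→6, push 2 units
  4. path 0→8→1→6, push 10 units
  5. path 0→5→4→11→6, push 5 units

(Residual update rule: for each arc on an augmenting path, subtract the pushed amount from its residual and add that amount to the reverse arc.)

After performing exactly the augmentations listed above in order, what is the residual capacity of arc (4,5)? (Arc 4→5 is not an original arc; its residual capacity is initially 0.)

Residual capacity of (4,5): 8

after path 1 (0→7→6, push 20): res(4,5)=0
after path 2 (0→5→4→6, push 5): res(4,5)=5
after path 3 (0→8→13→11→9→4→5→10→1→6, push 2): res(4,5)=3
after path 4 (0→8→1→6, push 10): res(4,5)=3
after path 5 (0→5→4→11→6, push 5): res(4,5)=8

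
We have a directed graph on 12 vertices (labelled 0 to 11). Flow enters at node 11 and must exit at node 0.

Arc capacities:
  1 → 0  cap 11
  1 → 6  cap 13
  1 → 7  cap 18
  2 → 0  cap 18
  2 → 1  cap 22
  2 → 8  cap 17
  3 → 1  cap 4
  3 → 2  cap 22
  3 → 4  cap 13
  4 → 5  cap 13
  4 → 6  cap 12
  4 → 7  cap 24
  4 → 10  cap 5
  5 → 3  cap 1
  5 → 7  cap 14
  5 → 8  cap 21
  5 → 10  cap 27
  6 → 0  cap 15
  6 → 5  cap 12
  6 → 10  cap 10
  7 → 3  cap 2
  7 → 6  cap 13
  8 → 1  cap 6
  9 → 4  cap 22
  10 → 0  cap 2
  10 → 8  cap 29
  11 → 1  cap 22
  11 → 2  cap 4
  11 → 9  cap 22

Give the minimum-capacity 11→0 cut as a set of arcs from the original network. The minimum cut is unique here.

augment #1: 11→1→0 push 11
augment #2: 11→2→0 push 4
augment #3: 11→1→6→0 push 11
augment #4: 11→9→4→6→0 push 4
augment #5: 11→9→4→10→0 push 2
augment #6: 11→9→4→5→3→2→0 push 1
augment #7: 11→9→4→7→3→2→0 push 2
max flow = 35; residual-reachable set from 11 gives S-side
cut edges (S→T): {(1,0), (5,3), (6,0), (7,3), (10,0), (11,2)} total cap 35

Min-cut arcs: {(1,0), (5,3), (6,0), (7,3), (10,0), (11,2)} (total capacity 35)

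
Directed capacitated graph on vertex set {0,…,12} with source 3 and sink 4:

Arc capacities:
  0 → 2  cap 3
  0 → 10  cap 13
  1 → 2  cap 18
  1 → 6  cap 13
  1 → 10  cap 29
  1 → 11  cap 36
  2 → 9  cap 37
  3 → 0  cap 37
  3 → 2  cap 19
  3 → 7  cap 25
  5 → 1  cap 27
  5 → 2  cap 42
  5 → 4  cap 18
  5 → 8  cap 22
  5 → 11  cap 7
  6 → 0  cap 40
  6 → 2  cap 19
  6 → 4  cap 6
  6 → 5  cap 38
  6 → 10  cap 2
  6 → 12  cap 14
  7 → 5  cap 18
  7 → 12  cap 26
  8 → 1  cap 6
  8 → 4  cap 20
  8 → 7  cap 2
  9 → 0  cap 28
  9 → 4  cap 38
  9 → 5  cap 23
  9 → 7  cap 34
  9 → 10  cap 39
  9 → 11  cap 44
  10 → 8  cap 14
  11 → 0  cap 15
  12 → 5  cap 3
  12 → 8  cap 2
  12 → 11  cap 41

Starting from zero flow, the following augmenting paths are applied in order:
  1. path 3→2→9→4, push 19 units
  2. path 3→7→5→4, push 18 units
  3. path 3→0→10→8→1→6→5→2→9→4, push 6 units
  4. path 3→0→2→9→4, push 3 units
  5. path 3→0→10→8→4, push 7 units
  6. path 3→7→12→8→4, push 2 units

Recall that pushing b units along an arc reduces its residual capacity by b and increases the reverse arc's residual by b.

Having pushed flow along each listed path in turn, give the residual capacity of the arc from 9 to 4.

Residual capacity of (9,4): 10

after path 1 (3→2→9→4, push 19): res(9,4)=19
after path 2 (3→7→5→4, push 18): res(9,4)=19
after path 3 (3→0→10→8→1→6→5→2→9→4, push 6): res(9,4)=13
after path 4 (3→0→2→9→4, push 3): res(9,4)=10
after path 5 (3→0→10→8→4, push 7): res(9,4)=10
after path 6 (3→7→12→8→4, push 2): res(9,4)=10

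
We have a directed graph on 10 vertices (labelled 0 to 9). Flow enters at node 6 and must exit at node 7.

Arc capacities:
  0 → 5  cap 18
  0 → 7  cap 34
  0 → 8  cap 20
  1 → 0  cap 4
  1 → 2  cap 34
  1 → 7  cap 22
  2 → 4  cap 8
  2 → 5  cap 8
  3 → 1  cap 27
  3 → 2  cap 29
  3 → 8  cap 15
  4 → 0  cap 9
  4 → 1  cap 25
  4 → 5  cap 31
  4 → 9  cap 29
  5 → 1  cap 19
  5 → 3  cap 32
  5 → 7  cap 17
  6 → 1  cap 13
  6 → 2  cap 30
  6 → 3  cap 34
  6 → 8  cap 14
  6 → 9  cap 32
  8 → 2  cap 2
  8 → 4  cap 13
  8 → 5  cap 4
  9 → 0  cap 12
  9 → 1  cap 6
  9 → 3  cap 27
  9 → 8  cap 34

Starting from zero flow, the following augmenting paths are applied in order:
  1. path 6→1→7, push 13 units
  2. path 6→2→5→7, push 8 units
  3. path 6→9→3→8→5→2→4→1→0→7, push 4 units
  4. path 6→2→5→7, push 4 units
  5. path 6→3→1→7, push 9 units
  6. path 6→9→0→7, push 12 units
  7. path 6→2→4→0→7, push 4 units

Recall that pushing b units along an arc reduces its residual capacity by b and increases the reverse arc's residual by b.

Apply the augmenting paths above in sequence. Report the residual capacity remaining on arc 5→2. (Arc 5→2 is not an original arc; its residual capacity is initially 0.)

after path 1 (6→1→7, push 13): res(5,2)=0
after path 2 (6→2→5→7, push 8): res(5,2)=8
after path 3 (6→9→3→8→5→2→4→1→0→7, push 4): res(5,2)=4
after path 4 (6→2→5→7, push 4): res(5,2)=8
after path 5 (6→3→1→7, push 9): res(5,2)=8
after path 6 (6→9→0→7, push 12): res(5,2)=8
after path 7 (6→2→4→0→7, push 4): res(5,2)=8

Residual capacity of (5,2): 8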